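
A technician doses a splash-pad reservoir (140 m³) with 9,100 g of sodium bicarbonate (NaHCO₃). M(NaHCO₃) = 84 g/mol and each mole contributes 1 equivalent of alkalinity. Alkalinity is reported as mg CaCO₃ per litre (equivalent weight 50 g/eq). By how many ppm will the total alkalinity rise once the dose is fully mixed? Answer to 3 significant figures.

38.7 ppm

Volume: 140 m³ = 140,000 L.
Moles of NaHCO₃: 9,100 g ÷ 84 g/mol = 108.3 mol → 108.3 eq of alkalinity.
As CaCO₃: 108.3 eq × 50 g/eq = 5417 g.
Rise: 5417 g / 140,000 L × 1000 = 38.69 mg/L.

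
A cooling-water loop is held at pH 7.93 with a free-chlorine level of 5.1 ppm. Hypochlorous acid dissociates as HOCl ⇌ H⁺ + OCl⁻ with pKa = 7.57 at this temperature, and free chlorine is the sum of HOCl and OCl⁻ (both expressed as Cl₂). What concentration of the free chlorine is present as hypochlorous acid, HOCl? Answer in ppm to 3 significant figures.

1.55 ppm

[OCl⁻]/[HOCl] = 10^(pH − pKa) = 10^(7.93 − 7.57) = 10^0.36 = 2.291.
Fraction as HOCl = 1 / (1 + 2.291) = 0.3039.
HOCl = 0.3039 × 5.1 ppm = 1.55 ppm.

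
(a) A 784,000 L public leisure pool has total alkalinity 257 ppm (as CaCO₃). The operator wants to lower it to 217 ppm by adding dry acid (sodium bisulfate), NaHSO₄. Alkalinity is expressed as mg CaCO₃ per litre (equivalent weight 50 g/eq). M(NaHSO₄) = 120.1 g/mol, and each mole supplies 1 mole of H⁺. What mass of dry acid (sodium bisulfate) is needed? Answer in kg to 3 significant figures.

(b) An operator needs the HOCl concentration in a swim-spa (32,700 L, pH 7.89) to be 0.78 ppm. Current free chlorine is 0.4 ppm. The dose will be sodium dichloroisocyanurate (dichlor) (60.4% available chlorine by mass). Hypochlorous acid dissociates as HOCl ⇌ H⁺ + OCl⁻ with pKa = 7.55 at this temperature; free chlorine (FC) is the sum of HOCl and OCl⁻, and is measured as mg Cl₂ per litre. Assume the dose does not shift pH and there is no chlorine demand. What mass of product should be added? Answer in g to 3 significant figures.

(a) 75.3 kg; (b) 113 g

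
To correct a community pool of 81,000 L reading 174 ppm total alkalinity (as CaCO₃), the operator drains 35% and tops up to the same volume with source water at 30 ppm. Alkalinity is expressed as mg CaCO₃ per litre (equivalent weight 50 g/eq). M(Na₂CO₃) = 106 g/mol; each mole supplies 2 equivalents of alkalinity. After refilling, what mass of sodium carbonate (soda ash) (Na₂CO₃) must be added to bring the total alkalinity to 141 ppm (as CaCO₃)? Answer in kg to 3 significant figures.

1.49 kg

After draining 35% and refilling: 174 × 0.65 + 30 × 0.35 = 123.6 ppm.
Deficit to target: 141 − 123.6 = 17.4 mg/L.
As CaCO₃: 17.4 mg/L × 81,000 L = 1409 g; ÷ 50 g/eq ÷ 2 = 14.09 mol Na₂CO₃.
Mass: 14.09 × 106 = 1494 g.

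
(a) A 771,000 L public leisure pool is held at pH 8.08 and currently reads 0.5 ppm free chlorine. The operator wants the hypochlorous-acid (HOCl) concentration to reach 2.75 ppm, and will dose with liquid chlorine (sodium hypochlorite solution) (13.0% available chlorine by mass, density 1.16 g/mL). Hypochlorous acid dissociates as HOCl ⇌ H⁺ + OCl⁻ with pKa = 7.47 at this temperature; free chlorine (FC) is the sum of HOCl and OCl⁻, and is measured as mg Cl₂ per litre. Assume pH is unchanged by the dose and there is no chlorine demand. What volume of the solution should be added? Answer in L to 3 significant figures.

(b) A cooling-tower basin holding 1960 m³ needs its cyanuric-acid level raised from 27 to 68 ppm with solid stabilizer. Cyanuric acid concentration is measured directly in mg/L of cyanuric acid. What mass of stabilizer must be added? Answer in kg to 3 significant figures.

(a) 68.8 L; (b) 80.4 kg

(a) [OCl⁻]/[HOCl] = 10^(pH − pKa) = 10^(8.08 − 7.47) = 4.074; fraction as HOCl = 1/(1 + 4.074) = 0.1971.
(a) Free chlorine required for 2.75 ppm HOCl: 2.75 / 0.1971 = 13.95 ppm.
(a) FC to add: 13.95 − 0.5 = 13.45 mg/L as Cl₂.
(a) Cl₂ equivalent: 13.45 mg/L × 771,000 L = 10,370 g.
(a) Product at 13.0% available Cl: 10,370 / 0.13 = 79,790 g.
(a) Volume: 79,790 g ÷ 1.16 g/mL = 68,780 mL.

(b) Volume: 1960 m³ = 1,960,000 L.
(b) CYA to add: (68 − 27) = 41 mg/L × 1,960,000 L = 80,360 g cyanuric acid.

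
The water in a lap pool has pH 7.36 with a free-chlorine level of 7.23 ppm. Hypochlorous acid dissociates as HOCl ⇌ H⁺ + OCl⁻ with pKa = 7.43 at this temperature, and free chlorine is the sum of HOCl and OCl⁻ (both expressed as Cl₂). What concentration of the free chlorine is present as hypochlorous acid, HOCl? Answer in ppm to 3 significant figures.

3.91 ppm

[OCl⁻]/[HOCl] = 10^(pH − pKa) = 10^(7.36 − 7.43) = 10^-0.07 = 0.8511.
Fraction as HOCl = 1 / (1 + 0.8511) = 0.5402.
HOCl = 0.5402 × 7.23 ppm = 3.906 ppm.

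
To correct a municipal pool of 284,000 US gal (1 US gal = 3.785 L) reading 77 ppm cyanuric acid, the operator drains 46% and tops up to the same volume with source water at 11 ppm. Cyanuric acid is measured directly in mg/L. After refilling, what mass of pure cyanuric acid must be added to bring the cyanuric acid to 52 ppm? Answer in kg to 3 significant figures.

5.76 kg

Volume: 284,000 US gal × 3.785 L/gal = 1,074,940 L.
After draining 46% and refilling: 77 × 0.54 + 11 × 0.46 = 46.64 ppm.
Deficit to target: 52 − 46.64 = 5.36 mg/L.
Mass: 5.36 mg/L × 1,074,940 L = 5762 g cyanuric acid.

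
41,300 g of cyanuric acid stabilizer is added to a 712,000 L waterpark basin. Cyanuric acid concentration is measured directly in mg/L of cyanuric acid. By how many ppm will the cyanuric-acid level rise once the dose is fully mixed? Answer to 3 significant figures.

Rise: 41,300 g / 712,000 L × 1000 = 58.01 mg/L.

58.0 ppm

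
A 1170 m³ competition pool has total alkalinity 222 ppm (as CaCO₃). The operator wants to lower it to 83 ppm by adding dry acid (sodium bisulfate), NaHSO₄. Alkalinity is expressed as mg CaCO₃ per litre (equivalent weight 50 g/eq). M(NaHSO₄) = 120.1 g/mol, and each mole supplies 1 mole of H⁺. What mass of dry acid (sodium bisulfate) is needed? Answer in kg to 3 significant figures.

Volume: 1170 m³ = 1,170,000 L.
Alkalinity to neutralize: (222 − 83) = 139 mg/L as CaCO₃ × 1,170,000 L = 162,600 g as CaCO₃.
Equivalents of H⁺ required: 162,600 ÷ 50 g/eq = 3253 eq = 3253 mol NaHSO₄.
Mass of NaHSO₄: 3253 × 120.1 = 390,600 g.

391 kg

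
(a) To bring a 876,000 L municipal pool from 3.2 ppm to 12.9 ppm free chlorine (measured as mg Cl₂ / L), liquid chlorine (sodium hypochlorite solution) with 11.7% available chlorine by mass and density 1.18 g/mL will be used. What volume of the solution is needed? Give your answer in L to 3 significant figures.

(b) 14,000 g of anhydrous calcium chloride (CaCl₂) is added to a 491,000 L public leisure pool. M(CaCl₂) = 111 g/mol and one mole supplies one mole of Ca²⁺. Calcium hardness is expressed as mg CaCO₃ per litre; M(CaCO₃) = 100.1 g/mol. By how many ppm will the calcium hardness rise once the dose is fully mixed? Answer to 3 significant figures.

(a) 61.5 L; (b) 25.7 ppm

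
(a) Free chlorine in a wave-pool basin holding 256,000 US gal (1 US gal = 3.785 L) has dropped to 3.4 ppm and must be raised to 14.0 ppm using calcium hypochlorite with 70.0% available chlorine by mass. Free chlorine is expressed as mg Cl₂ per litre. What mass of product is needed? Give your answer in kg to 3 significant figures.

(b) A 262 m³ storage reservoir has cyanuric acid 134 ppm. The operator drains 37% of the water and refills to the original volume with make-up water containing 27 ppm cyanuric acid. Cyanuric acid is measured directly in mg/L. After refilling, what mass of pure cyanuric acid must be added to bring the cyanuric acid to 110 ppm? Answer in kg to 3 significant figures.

(a) 14.7 kg; (b) 4.08 kg

(a) Volume: 256,000 US gal × 3.785 L/gal = 968,960 L.
(a) Chlorine deficit: 14.0 − 3.4 = 10.6 ppm = 10.6 mg/L as Cl₂.
(a) Cl₂ equivalent needed: 10.6 mg/L × 968,960 L = 10,270,000 mg = 10,270 g.
(a) Product at 70.0% available chlorine: 10,270 / 0.7 = 14,670 g.

(b) Volume: 262 m³ = 262,000 L.
(b) After draining 37% and refilling: 134 × 0.63 + 27 × 0.37 = 94.41 ppm.
(b) Deficit to target: 110 − 94.41 = 15.59 mg/L.
(b) Mass: 15.59 mg/L × 262,000 L = 4085 g cyanuric acid.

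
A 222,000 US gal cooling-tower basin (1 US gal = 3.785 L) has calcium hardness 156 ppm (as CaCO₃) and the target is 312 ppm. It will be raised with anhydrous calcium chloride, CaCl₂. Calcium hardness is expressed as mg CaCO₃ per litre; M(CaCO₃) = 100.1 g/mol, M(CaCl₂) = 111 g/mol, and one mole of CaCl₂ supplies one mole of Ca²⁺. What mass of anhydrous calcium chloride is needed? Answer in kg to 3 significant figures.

145 kg

Volume: 222,000 US gal × 3.785 L/gal = 840,270 L.
Hardness to add: (312 − 156) = 156 mg/L as CaCO₃ × 840,270 L = 131,100 g as CaCO₃.
Moles of Ca²⁺ (1 mol Ca²⁺ ≡ 1 mol CaCO₃): 131,100 / 100.1 g/mol = 1310 mol.
Mass of CaCl₂: 1310 × 111 = 145,400 g.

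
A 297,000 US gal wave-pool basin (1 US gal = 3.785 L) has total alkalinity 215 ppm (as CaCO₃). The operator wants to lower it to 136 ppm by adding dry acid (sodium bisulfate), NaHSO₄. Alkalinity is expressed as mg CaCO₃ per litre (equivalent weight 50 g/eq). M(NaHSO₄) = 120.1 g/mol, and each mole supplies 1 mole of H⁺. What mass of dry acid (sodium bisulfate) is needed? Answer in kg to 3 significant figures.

Volume: 297,000 US gal × 3.785 L/gal = 1,124,145 L.
Alkalinity to neutralize: (215 − 136) = 79 mg/L as CaCO₃ × 1,124,145 L = 88,810 g as CaCO₃.
Equivalents of H⁺ required: 88,810 ÷ 50 g/eq = 1776 eq = 1776 mol NaHSO₄.
Mass of NaHSO₄: 1776 × 120.1 = 213,300 g.

213 kg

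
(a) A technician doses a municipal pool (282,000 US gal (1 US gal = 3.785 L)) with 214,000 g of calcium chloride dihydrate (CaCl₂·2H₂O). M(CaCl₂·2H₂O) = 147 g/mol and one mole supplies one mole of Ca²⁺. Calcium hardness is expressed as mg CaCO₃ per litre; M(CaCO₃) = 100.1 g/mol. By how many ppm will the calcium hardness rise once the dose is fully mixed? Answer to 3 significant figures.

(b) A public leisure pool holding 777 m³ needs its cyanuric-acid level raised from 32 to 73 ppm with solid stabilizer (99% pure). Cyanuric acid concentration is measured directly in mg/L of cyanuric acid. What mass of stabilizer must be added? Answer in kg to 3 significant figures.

(a) 137 ppm; (b) 32.2 kg

(a) Volume: 282,000 US gal × 3.785 L/gal = 1,067,370 L.
(a) Moles of Ca²⁺: 214,000 g ÷ 147 g/mol = 1456 mol.
(a) As CaCO₃: 1456 mol × 100.1 g/mol = 145,700 g.
(a) Rise: 145,700 g / 1,067,370 L × 1000 = 136.5 mg/L.

(b) Volume: 777 m³ = 777,000 L.
(b) CYA to add: (73 − 32) = 41 mg/L × 777,000 L = 31,860 g cyanuric acid.
(b) At 99% purity: 31,860 / 0.99 = 32,180 g product.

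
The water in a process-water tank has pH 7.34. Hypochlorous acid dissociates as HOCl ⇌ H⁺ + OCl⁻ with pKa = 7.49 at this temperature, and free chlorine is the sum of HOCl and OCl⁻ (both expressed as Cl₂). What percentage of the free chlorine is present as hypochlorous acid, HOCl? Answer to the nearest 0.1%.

58.5%

[OCl⁻]/[HOCl] = 10^(pH − pKa) = 10^(7.34 − 7.49) = 10^-0.15 = 0.7079.
Fraction as HOCl = 1 / (1 + 0.7079) = 0.5855.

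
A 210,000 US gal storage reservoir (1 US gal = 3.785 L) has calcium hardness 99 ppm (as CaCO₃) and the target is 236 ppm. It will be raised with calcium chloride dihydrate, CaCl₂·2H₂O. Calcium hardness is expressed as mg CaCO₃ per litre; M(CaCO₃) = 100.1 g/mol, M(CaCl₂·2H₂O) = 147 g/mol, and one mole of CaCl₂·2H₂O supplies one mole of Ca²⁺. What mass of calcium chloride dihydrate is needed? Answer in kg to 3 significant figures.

Volume: 210,000 US gal × 3.785 L/gal = 794,850 L.
Hardness to add: (236 − 99) = 137 mg/L as CaCO₃ × 794,850 L = 108,900 g as CaCO₃.
Moles of Ca²⁺ (1 mol Ca²⁺ ≡ 1 mol CaCO₃): 108,900 / 100.1 g/mol = 1088 mol.
Mass of CaCl₂·2H₂O: 1088 × 147 = 159,900 g.

160 kg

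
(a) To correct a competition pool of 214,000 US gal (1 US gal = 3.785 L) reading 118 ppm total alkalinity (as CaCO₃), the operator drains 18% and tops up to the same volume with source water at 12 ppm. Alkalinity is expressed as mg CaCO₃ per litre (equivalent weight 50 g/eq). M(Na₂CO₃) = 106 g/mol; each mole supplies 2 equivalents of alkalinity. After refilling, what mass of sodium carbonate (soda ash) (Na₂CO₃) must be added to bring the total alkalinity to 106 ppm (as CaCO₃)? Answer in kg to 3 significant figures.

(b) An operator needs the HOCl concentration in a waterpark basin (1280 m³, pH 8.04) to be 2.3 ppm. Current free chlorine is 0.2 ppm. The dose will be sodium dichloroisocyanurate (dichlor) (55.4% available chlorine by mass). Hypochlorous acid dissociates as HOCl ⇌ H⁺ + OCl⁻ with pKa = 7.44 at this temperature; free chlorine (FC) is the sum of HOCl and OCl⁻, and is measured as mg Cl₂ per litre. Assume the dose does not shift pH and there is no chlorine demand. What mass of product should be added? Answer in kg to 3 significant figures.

(a) Volume: 214,000 US gal × 3.785 L/gal = 809,990 L.
(a) After draining 18% and refilling: 118 × 0.82 + 12 × 0.18 = 98.92 ppm.
(a) Deficit to target: 106 − 98.92 = 7.08 mg/L.
(a) As CaCO₃: 7.08 mg/L × 809,990 L = 5735 g; ÷ 50 g/eq ÷ 2 = 57.35 mol Na₂CO₃.
(a) Mass: 57.35 × 106 = 6079 g.

(b) Volume: 1280 m³ = 1,280,000 L.
(b) [OCl⁻]/[HOCl] = 10^(pH − pKa) = 10^(8.04 − 7.44) = 3.981; fraction as HOCl = 1/(1 + 3.981) = 0.2008.
(b) Free chlorine required for 2.3 ppm HOCl: 2.3 / 0.2008 = 11.46 ppm.
(b) FC to add: 11.46 − 0.2 = 11.26 mg/L as Cl₂.
(b) Cl₂ equivalent: 11.26 mg/L × 1,280,000 L = 14,410 g.
(b) Product at 55.4% available Cl: 14,410 / 0.554 = 26,010 g.

(a) 6.08 kg; (b) 26.0 kg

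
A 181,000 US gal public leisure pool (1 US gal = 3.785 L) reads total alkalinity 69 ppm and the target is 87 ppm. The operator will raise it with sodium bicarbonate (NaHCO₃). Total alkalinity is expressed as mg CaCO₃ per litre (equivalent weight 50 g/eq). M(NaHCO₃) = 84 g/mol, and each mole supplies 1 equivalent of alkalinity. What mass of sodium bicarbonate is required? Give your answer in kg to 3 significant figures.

Volume: 181,000 US gal × 3.785 L/gal = 685,085 L.
Alkalinity to add: (87 − 69) = 18 mg/L as CaCO₃ × 685,085 L = 12,330 g as CaCO₃.
Equivalents: 12,330 g ÷ 50 g/eq = 246.6 eq.
NaHCO₃ supplies 1 eq per mole → 246.6 mol.
Mass: 246.6 mol × 84 g/mol = 20,720 g.

20.7 kg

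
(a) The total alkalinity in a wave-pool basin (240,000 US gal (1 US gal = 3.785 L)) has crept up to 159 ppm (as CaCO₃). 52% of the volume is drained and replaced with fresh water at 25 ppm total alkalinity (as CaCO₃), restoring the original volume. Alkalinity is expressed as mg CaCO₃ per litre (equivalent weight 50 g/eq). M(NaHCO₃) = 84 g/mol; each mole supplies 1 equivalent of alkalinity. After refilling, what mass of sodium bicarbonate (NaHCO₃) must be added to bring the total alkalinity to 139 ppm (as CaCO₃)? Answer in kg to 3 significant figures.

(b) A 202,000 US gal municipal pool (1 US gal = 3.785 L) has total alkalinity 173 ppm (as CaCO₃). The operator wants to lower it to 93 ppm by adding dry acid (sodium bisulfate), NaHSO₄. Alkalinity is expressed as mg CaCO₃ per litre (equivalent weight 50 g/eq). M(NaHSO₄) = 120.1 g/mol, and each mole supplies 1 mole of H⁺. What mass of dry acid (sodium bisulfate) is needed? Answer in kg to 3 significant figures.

(a) 75.8 kg; (b) 147 kg

(a) Volume: 240,000 US gal × 3.785 L/gal = 908,400 L.
(a) After draining 52% and refilling: 159 × 0.48 + 25 × 0.52 = 89.32 ppm.
(a) Deficit to target: 139 − 89.32 = 49.68 mg/L.
(a) As CaCO₃: 49.68 mg/L × 908,400 L = 45,130 g; ÷ 50 g/eq ÷ 1 = 902.6 mol NaHCO₃.
(a) Mass: 902.6 × 84 = 75,820 g.

(b) Volume: 202,000 US gal × 3.785 L/gal = 764,570 L.
(b) Alkalinity to neutralize: (173 − 93) = 80 mg/L as CaCO₃ × 764,570 L = 61,170 g as CaCO₃.
(b) Equivalents of H⁺ required: 61,170 ÷ 50 g/eq = 1223 eq = 1223 mol NaHSO₄.
(b) Mass of NaHSO₄: 1223 × 120.1 = 146,900 g.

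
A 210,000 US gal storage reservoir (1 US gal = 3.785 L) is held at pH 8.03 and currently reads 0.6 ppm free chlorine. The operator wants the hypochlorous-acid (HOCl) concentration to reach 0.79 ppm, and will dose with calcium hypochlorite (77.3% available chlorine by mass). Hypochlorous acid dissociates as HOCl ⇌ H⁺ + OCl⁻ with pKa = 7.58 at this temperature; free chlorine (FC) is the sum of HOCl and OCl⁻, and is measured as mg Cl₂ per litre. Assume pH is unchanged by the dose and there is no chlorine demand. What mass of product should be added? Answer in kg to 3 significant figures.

2.48 kg

Volume: 210,000 US gal × 3.785 L/gal = 794,850 L.
[OCl⁻]/[HOCl] = 10^(pH − pKa) = 10^(8.03 − 7.58) = 2.818; fraction as HOCl = 1/(1 + 2.818) = 0.2619.
Free chlorine required for 0.79 ppm HOCl: 0.79 / 0.2619 = 3.017 ppm.
FC to add: 3.017 − 0.6 = 2.417 mg/L as Cl₂.
Cl₂ equivalent: 2.417 mg/L × 794,850 L = 1921 g.
Product at 77.3% available Cl: 1921 / 0.773 = 2485 g.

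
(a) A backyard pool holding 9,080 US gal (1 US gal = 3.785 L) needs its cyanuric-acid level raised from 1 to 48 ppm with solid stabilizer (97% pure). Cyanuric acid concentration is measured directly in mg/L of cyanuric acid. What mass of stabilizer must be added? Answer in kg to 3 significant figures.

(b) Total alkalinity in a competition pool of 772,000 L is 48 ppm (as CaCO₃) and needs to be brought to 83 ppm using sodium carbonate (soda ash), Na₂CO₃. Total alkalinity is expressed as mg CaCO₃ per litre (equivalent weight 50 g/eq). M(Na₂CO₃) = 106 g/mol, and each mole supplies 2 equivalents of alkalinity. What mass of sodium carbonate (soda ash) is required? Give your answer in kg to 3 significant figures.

(a) 1.67 kg; (b) 28.6 kg

(a) Volume: 9,080 US gal × 3.785 L/gal = 34,368 L.
(a) CYA to add: (48 − 1) = 47 mg/L × 34,368 L = 1615 g cyanuric acid.
(a) At 97% purity: 1615 / 0.97 = 1665 g product.

(b) Alkalinity to add: (83 − 48) = 35 mg/L as CaCO₃ × 772,000 L = 27,020 g as CaCO₃.
(b) Equivalents: 27,020 g ÷ 50 g/eq = 540.4 eq.
(b) Each mole of Na₂CO₃ supplies 2 eq, so 540.4 / 2 = 270.2 mol.
(b) Mass: 270.2 mol × 106 g/mol = 28,640 g.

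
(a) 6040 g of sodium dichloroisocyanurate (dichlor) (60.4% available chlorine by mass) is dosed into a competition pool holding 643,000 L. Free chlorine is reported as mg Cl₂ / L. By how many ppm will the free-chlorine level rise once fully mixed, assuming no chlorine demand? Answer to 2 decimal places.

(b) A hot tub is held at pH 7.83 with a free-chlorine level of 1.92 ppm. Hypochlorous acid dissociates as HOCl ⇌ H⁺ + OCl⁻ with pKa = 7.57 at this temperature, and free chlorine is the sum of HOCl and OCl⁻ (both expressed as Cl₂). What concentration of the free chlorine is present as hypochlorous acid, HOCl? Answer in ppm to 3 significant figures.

(a) 5.67 ppm; (b) 0.681 ppm

(a) Available chlorine delivered: 6040 g × 0.604 = 3648 g as Cl₂.
(a) Concentration rise: 3648 g / 643,000 L = 5.674 mg/L = 5.67 ppm.

(b) [OCl⁻]/[HOCl] = 10^(pH − pKa) = 10^(7.83 − 7.57) = 10^0.26 = 1.82.
(b) Fraction as HOCl = 1 / (1 + 1.82) = 0.3546.
(b) HOCl = 0.3546 × 1.92 ppm = 0.6809 ppm.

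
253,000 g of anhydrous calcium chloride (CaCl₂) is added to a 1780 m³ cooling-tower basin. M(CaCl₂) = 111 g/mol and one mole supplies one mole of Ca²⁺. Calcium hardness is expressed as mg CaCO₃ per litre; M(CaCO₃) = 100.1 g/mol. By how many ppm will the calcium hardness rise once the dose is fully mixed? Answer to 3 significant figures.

128 ppm

Volume: 1780 m³ = 1,780,000 L.
Moles of Ca²⁺: 253,000 g ÷ 111 g/mol = 2279 mol.
As CaCO₃: 2279 mol × 100.1 g/mol = 228,200 g.
Rise: 228,200 g / 1,780,000 L × 1000 = 128.2 mg/L.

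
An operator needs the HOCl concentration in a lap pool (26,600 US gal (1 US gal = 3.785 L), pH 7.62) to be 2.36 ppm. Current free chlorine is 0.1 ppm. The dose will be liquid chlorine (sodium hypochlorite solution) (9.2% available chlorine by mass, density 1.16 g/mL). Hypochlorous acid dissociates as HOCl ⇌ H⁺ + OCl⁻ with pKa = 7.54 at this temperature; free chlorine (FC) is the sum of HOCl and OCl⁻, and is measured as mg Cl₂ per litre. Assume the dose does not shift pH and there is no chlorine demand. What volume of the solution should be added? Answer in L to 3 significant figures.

Volume: 26,600 US gal × 3.785 L/gal = 100,681 L.
[OCl⁻]/[HOCl] = 10^(pH − pKa) = 10^(7.62 − 7.54) = 1.202; fraction as HOCl = 1/(1 + 1.202) = 0.4541.
Free chlorine required for 2.36 ppm HOCl: 2.36 / 0.4541 = 5.197 ppm.
FC to add: 5.197 − 0.1 = 5.097 mg/L as Cl₂.
Cl₂ equivalent: 5.097 mg/L × 100,681 L = 513.2 g.
Product at 9.2% available Cl: 513.2 / 0.092 = 5578 g.
Volume: 5578 g ÷ 1.16 g/mL = 4809 mL.

4.81 L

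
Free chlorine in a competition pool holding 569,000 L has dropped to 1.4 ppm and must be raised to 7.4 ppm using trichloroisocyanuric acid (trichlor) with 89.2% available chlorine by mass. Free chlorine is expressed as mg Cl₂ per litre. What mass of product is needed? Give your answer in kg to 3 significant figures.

Chlorine deficit: 7.4 − 1.4 = 6 ppm = 6 mg/L as Cl₂.
Cl₂ equivalent needed: 6 mg/L × 569,000 L = 3,414,000 mg = 3414 g.
Product at 89.2% available chlorine: 3414 / 0.892 = 3827 g.

3.83 kg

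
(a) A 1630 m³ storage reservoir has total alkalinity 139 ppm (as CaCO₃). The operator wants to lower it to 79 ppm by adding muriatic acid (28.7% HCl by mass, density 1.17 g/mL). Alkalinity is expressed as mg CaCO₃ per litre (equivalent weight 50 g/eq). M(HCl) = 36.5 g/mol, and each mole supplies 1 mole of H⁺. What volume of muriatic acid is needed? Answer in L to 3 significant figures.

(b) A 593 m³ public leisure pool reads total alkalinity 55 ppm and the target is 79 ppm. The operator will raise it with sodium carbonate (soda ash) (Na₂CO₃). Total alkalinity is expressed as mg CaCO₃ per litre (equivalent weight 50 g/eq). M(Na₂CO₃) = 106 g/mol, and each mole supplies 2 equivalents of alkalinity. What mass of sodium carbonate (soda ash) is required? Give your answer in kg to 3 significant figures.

(a) Volume: 1630 m³ = 1,630,000 L.
(a) Alkalinity to neutralize: (139 − 79) = 60 mg/L as CaCO₃ × 1,630,000 L = 97,800 g as CaCO₃.
(a) Equivalents of H⁺ required: 97,800 ÷ 50 g/eq = 1956 eq = 1956 mol HCl.
(a) Mass of HCl: 1956 × 36.5 = 71,390 g.
(a) Mass of 28.7% solution: 71,390 / 0.287 = 248,800 g.
(a) Volume: 248,800 g ÷ 1.17 g/mL = 212,600 mL.

(b) Volume: 593 m³ = 593,000 L.
(b) Alkalinity to add: (79 − 55) = 24 mg/L as CaCO₃ × 593,000 L = 14,230 g as CaCO₃.
(b) Equivalents: 14,230 g ÷ 50 g/eq = 284.6 eq.
(b) Each mole of Na₂CO₃ supplies 2 eq, so 284.6 / 2 = 142.3 mol.
(b) Mass: 142.3 mol × 106 g/mol = 15,090 g.

(a) 213 L; (b) 15.1 kg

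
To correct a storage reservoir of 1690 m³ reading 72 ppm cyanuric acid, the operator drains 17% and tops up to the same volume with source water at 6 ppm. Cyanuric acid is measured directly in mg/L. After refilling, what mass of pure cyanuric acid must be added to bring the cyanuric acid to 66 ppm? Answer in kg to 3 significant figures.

Volume: 1690 m³ = 1,690,000 L.
After draining 17% and refilling: 72 × 0.83 + 6 × 0.17 = 60.78 ppm.
Deficit to target: 66 − 60.78 = 5.22 mg/L.
Mass: 5.22 mg/L × 1,690,000 L = 8822 g cyanuric acid.

8.82 kg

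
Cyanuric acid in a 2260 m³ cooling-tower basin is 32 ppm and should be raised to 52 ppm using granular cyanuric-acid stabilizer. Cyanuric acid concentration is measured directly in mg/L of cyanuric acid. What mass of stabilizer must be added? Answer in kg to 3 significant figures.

Volume: 2260 m³ = 2,260,000 L.
CYA to add: (52 − 32) = 20 mg/L × 2,260,000 L = 45,200 g cyanuric acid.

45.2 kg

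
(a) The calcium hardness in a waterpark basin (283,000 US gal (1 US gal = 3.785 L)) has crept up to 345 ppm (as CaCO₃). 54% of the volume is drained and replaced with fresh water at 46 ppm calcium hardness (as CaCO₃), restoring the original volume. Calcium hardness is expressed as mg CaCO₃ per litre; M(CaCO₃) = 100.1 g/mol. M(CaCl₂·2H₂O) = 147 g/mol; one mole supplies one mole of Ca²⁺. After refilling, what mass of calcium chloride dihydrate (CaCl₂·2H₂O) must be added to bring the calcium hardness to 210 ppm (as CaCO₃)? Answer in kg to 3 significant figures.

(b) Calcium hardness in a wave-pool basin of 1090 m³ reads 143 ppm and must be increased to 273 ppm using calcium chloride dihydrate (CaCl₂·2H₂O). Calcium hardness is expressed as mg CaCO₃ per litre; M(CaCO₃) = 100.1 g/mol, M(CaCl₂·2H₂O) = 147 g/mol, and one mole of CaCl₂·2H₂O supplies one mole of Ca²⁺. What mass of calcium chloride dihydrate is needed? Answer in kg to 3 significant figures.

(a) 41.6 kg; (b) 208 kg

(a) Volume: 283,000 US gal × 3.785 L/gal = 1,071,155 L.
(a) After draining 54% and refilling: 345 × 0.46 + 46 × 0.54 = 183.54 ppm.
(a) Deficit to target: 210 − 183.54 = 26.46 mg/L.
(a) As CaCO₃: 26.46 mg/L × 1,071,155 L = 28,340 g; ÷ 100.1 = 283.1 mol Ca²⁺.
(a) Mass: 283.1 × 147 = 41,620 g.

(b) Volume: 1090 m³ = 1,090,000 L.
(b) Hardness to add: (273 − 143) = 130 mg/L as CaCO₃ × 1,090,000 L = 141,700 g as CaCO₃.
(b) Moles of Ca²⁺ (1 mol Ca²⁺ ≡ 1 mol CaCO₃): 141,700 / 100.1 g/mol = 1416 mol.
(b) Mass of CaCl₂·2H₂O: 1416 × 147 = 208,100 g.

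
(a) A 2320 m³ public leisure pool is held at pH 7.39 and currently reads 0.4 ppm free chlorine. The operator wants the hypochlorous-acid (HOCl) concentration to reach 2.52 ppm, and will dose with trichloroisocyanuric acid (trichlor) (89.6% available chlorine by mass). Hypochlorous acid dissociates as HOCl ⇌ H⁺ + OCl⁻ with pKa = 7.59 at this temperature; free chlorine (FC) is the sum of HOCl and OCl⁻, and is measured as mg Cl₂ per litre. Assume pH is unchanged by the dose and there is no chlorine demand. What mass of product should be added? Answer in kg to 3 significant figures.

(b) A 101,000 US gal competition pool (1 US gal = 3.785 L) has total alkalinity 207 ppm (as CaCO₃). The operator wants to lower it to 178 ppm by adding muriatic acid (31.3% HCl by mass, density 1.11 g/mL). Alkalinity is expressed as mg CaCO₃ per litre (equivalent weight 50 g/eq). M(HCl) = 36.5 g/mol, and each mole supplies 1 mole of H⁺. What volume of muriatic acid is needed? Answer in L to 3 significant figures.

(a) 9.61 kg; (b) 23.3 L

(a) Volume: 2320 m³ = 2,320,000 L.
(a) [OCl⁻]/[HOCl] = 10^(pH − pKa) = 10^(7.39 − 7.59) = 0.631; fraction as HOCl = 1/(1 + 0.631) = 0.6131.
(a) Free chlorine required for 2.52 ppm HOCl: 2.52 / 0.6131 = 4.11 ppm.
(a) FC to add: 4.11 − 0.4 = 3.71 mg/L as Cl₂.
(a) Cl₂ equivalent: 3.71 mg/L × 2,320,000 L = 8607 g.
(a) Product at 89.6% available Cl: 8607 / 0.896 = 9606 g.

(b) Volume: 101,000 US gal × 3.785 L/gal = 382,285 L.
(b) Alkalinity to neutralize: (207 − 178) = 29 mg/L as CaCO₃ × 382,285 L = 11,090 g as CaCO₃.
(b) Equivalents of H⁺ required: 11,090 ÷ 50 g/eq = 221.7 eq = 221.7 mol HCl.
(b) Mass of HCl: 221.7 × 36.5 = 8093 g.
(b) Mass of 31.3% solution: 8093 / 0.313 = 25,860 g.
(b) Volume: 25,860 g ÷ 1.11 g/mL = 23,290 mL.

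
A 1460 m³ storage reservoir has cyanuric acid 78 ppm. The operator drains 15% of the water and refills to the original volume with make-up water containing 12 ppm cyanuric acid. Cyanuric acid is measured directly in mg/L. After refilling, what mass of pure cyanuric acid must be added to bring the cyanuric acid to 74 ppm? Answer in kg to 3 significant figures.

8.61 kg

Volume: 1460 m³ = 1,460,000 L.
After draining 15% and refilling: 78 × 0.85 + 12 × 0.15 = 68.1 ppm.
Deficit to target: 74 − 68.1 = 5.9 mg/L.
Mass: 5.9 mg/L × 1,460,000 L = 8614 g cyanuric acid.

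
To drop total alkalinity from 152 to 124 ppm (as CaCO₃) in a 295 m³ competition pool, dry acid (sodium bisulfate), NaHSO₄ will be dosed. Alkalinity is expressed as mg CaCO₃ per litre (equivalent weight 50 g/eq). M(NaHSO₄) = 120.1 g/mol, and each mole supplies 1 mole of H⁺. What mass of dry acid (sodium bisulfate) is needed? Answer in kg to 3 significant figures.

19.8 kg

Volume: 295 m³ = 295,000 L.
Alkalinity to neutralize: (152 − 124) = 28 mg/L as CaCO₃ × 295,000 L = 8260 g as CaCO₃.
Equivalents of H⁺ required: 8260 ÷ 50 g/eq = 165.2 eq = 165.2 mol NaHSO₄.
Mass of NaHSO₄: 165.2 × 120.1 = 19,840 g.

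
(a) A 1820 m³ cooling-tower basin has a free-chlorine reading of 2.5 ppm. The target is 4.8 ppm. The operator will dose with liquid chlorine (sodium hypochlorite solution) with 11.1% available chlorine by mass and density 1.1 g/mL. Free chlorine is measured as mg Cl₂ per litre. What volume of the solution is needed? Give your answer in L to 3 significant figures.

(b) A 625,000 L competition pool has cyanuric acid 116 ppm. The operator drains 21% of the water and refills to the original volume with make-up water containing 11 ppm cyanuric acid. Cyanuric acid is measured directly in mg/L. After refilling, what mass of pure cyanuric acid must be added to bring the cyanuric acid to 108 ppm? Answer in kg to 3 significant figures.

(a) 34.3 L; (b) 8.78 kg

(a) Volume: 1820 m³ = 1,820,000 L.
(a) Chlorine deficit: 4.8 − 2.5 = 2.3 ppm = 2.3 mg/L as Cl₂.
(a) Cl₂ equivalent needed: 2.3 mg/L × 1,820,000 L = 4,186,000 mg = 4186 g.
(a) Product at 11.1% available chlorine: 4186 / 0.111 = 37,710 g.
(a) Volume at density 1.1 g/mL: 37,710 g ÷ 1.1 g/mL = 34,280 mL.

(b) After draining 21% and refilling: 116 × 0.79 + 11 × 0.21 = 93.95 ppm.
(b) Deficit to target: 108 − 93.95 = 14.05 mg/L.
(b) Mass: 14.05 mg/L × 625,000 L = 8781 g cyanuric acid.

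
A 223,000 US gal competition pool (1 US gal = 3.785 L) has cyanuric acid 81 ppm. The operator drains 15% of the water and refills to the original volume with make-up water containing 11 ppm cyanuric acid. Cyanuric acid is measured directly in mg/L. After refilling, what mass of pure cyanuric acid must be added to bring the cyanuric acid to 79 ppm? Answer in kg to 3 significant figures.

Volume: 223,000 US gal × 3.785 L/gal = 844,055 L.
After draining 15% and refilling: 81 × 0.85 + 11 × 0.15 = 70.5 ppm.
Deficit to target: 79 − 70.5 = 8.5 mg/L.
Mass: 8.5 mg/L × 844,055 L = 7174 g cyanuric acid.

7.17 kg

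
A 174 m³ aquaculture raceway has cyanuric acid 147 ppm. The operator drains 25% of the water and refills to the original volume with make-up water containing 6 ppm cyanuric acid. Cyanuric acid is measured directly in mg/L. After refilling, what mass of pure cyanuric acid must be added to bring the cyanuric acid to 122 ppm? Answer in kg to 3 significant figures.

1.78 kg

Volume: 174 m³ = 174,000 L.
After draining 25% and refilling: 147 × 0.75 + 6 × 0.25 = 111.75 ppm.
Deficit to target: 122 − 111.75 = 10.25 mg/L.
Mass: 10.25 mg/L × 174,000 L = 1784 g cyanuric acid.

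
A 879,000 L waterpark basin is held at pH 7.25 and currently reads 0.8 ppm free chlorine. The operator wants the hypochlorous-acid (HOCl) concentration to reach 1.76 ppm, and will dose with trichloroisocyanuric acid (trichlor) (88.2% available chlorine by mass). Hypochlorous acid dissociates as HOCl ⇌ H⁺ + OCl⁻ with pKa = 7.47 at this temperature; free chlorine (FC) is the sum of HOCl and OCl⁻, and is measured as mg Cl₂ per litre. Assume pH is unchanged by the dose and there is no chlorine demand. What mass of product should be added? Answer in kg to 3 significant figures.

2.01 kg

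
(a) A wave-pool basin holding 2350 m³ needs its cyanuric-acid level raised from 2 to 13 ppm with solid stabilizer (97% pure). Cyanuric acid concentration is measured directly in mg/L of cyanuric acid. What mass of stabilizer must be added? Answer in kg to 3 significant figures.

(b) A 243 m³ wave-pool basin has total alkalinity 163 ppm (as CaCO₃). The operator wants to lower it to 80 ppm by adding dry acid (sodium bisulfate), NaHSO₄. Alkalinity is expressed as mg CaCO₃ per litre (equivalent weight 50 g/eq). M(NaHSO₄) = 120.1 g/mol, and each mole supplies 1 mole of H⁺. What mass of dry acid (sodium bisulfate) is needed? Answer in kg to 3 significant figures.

(a) 26.6 kg; (b) 48.4 kg

(a) Volume: 2350 m³ = 2,350,000 L.
(a) CYA to add: (13 − 2) = 11 mg/L × 2,350,000 L = 25,850 g cyanuric acid.
(a) At 97% purity: 25,850 / 0.97 = 26,650 g product.

(b) Volume: 243 m³ = 243,000 L.
(b) Alkalinity to neutralize: (163 − 80) = 83 mg/L as CaCO₃ × 243,000 L = 20,170 g as CaCO₃.
(b) Equivalents of H⁺ required: 20,170 ÷ 50 g/eq = 403.4 eq = 403.4 mol NaHSO₄.
(b) Mass of NaHSO₄: 403.4 × 120.1 = 48,450 g.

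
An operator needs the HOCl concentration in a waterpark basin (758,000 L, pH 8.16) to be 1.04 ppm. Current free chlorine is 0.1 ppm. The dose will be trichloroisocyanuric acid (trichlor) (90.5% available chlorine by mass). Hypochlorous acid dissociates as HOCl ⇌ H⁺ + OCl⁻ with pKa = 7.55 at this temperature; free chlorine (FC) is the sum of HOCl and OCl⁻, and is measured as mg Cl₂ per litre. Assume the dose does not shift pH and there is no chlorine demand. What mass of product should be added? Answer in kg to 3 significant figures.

[OCl⁻]/[HOCl] = 10^(pH − pKa) = 10^(8.16 − 7.55) = 4.074; fraction as HOCl = 1/(1 + 4.074) = 0.1971.
Free chlorine required for 1.04 ppm HOCl: 1.04 / 0.1971 = 5.277 ppm.
FC to add: 5.277 − 0.1 = 5.177 mg/L as Cl₂.
Cl₂ equivalent: 5.177 mg/L × 758,000 L = 3924 g.
Product at 90.5% available Cl: 3924 / 0.905 = 4336 g.

4.34 kg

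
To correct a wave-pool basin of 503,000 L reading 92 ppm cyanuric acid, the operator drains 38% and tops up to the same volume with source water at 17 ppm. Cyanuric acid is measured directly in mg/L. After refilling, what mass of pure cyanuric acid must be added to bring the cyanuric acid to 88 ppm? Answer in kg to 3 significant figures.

After draining 38% and refilling: 92 × 0.62 + 17 × 0.38 = 63.5 ppm.
Deficit to target: 88 − 63.5 = 24.5 mg/L.
Mass: 24.5 mg/L × 503,000 L = 12,320 g cyanuric acid.

12.3 kg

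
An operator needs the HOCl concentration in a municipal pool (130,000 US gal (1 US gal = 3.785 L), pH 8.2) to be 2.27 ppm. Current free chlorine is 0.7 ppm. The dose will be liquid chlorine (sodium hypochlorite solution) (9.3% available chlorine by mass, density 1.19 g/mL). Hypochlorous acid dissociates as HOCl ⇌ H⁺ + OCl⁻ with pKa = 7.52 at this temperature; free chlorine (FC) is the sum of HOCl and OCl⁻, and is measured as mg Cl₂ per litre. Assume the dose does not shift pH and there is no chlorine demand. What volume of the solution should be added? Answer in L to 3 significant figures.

55.3 L

Volume: 130,000 US gal × 3.785 L/gal = 492,050 L.
[OCl⁻]/[HOCl] = 10^(pH − pKa) = 10^(8.2 − 7.52) = 4.786; fraction as HOCl = 1/(1 + 4.786) = 0.1728.
Free chlorine required for 2.27 ppm HOCl: 2.27 / 0.1728 = 13.13 ppm.
FC to add: 13.13 − 0.7 = 12.43 mg/L as Cl₂.
Cl₂ equivalent: 12.43 mg/L × 492,050 L = 6119 g.
Product at 9.3% available Cl: 6119 / 0.093 = 65,790 g.
Volume: 65,790 g ÷ 1.19 g/mL = 55,290 mL.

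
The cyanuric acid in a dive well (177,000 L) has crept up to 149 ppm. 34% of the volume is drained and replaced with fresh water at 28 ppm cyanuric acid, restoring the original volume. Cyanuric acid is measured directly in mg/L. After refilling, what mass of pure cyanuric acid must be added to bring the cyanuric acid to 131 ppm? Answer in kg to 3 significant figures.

After draining 34% and refilling: 149 × 0.66 + 28 × 0.34 = 107.86 ppm.
Deficit to target: 131 − 107.86 = 23.14 mg/L.
Mass: 23.14 mg/L × 177,000 L = 4096 g cyanuric acid.

4.10 kg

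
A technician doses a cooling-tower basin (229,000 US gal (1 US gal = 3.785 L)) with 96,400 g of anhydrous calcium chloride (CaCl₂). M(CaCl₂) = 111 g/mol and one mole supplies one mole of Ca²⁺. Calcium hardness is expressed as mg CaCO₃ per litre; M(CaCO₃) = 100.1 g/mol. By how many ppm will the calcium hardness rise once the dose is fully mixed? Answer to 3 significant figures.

100 ppm

Volume: 229,000 US gal × 3.785 L/gal = 866,765 L.
Moles of Ca²⁺: 96,400 g ÷ 111 g/mol = 868.5 mol.
As CaCO₃: 868.5 mol × 100.1 g/mol = 86,930 g.
Rise: 86,930 g / 866,765 L × 1000 = 100.3 mg/L.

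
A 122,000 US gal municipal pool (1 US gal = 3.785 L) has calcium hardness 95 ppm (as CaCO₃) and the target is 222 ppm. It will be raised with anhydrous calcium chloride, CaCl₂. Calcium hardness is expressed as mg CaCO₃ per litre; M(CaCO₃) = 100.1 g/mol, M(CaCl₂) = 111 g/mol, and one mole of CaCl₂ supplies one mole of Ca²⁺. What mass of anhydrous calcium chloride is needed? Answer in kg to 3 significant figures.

Volume: 122,000 US gal × 3.785 L/gal = 461,770 L.
Hardness to add: (222 − 95) = 127 mg/L as CaCO₃ × 461,770 L = 58,640 g as CaCO₃.
Moles of Ca²⁺ (1 mol Ca²⁺ ≡ 1 mol CaCO₃): 58,640 / 100.1 g/mol = 585.9 mol.
Mass of CaCl₂: 585.9 × 111 = 65,030 g.

65.0 kg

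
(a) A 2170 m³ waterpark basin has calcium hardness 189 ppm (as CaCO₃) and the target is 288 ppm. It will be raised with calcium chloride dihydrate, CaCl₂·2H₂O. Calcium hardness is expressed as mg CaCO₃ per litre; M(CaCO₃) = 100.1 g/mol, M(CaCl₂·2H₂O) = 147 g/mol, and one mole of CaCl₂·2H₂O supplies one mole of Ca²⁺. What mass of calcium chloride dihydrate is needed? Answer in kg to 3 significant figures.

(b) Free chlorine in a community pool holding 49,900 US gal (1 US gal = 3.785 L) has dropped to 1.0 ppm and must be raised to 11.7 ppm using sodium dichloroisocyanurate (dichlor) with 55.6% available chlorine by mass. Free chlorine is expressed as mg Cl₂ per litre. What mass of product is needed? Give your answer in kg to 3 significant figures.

(a) 315 kg; (b) 3.63 kg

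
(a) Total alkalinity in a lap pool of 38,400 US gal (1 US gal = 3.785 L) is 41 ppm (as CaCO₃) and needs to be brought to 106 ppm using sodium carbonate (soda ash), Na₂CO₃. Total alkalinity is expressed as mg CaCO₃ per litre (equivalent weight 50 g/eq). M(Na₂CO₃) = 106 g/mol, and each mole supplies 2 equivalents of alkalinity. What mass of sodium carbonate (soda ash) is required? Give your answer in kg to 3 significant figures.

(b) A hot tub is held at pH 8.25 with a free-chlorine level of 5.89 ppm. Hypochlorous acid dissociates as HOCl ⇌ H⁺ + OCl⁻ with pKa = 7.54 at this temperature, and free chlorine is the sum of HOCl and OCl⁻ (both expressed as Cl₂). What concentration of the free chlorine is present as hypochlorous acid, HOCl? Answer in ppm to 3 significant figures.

(a) 10.0 kg; (b) 0.961 ppm

(a) Volume: 38,400 US gal × 3.785 L/gal = 145,344 L.
(a) Alkalinity to add: (106 − 41) = 65 mg/L as CaCO₃ × 145,344 L = 9447 g as CaCO₃.
(a) Equivalents: 9447 g ÷ 50 g/eq = 188.9 eq.
(a) Each mole of Na₂CO₃ supplies 2 eq, so 188.9 / 2 = 94.47 mol.
(a) Mass: 94.47 mol × 106 g/mol = 10,010 g.

(b) [OCl⁻]/[HOCl] = 10^(pH − pKa) = 10^(8.25 − 7.54) = 10^0.71 = 5.129.
(b) Fraction as HOCl = 1 / (1 + 5.129) = 0.1632.
(b) HOCl = 0.1632 × 5.89 ppm = 0.9611 ppm.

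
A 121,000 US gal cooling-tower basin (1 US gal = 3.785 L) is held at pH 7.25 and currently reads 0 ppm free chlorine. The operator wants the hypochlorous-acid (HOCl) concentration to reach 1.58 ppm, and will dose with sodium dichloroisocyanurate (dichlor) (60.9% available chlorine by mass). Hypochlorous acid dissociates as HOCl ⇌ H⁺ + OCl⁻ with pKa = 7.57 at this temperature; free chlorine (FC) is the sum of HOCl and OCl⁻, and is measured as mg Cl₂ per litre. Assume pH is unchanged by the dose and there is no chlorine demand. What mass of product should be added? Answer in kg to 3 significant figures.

Volume: 121,000 US gal × 3.785 L/gal = 457,985 L.
[OCl⁻]/[HOCl] = 10^(pH − pKa) = 10^(7.25 − 7.57) = 0.4786; fraction as HOCl = 1/(1 + 0.4786) = 0.6763.
Free chlorine required for 1.58 ppm HOCl: 1.58 / 0.6763 = 2.336 ppm.
FC to add: 2.336 − 0 = 2.336 mg/L as Cl₂.
Cl₂ equivalent: 2.336 mg/L × 457,985 L = 1070 g.
Product at 60.9% available Cl: 1070 / 0.609 = 1757 g.

1.76 kg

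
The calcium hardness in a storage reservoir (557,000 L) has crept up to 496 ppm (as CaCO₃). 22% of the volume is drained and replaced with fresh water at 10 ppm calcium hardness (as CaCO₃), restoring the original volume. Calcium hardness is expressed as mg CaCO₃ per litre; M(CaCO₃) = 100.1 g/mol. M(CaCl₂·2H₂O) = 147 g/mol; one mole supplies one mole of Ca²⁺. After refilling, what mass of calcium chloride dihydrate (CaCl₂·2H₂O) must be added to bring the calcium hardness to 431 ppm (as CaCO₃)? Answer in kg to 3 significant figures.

After draining 22% and refilling: 496 × 0.78 + 10 × 0.22 = 389.08 ppm.
Deficit to target: 431 − 389.08 = 41.92 mg/L.
As CaCO₃: 41.92 mg/L × 557,000 L = 23,350 g; ÷ 100.1 = 233.3 mol Ca²⁺.
Mass: 233.3 × 147 = 34,290 g.

34.3 kg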